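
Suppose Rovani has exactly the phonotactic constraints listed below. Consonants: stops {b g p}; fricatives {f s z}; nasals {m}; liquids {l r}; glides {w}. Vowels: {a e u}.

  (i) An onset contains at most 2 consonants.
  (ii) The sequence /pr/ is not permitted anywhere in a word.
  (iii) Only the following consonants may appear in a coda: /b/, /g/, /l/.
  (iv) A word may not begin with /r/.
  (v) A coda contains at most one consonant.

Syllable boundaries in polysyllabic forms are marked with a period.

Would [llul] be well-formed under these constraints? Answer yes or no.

yes

[llul] — σ1 onset /ll/ (2C), coda /l/ ok → well-formed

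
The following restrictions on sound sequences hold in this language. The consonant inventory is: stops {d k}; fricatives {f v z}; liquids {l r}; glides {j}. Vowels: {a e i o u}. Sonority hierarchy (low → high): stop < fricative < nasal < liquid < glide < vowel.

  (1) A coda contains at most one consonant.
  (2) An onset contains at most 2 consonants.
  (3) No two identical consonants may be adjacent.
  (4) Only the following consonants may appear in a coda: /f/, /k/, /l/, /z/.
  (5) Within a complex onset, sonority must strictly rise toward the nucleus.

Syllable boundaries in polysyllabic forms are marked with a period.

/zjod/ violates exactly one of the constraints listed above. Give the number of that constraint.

4

/zjod/: syllable 1 coda contains /d/, which is not a licensed coda consonant.
This is a violation of constraint 4: "Only the following consonants may appear in a coda: /f/, /k/, /l/, /z/."
The remaining constraints (1, 2, 3, 5) are satisfied.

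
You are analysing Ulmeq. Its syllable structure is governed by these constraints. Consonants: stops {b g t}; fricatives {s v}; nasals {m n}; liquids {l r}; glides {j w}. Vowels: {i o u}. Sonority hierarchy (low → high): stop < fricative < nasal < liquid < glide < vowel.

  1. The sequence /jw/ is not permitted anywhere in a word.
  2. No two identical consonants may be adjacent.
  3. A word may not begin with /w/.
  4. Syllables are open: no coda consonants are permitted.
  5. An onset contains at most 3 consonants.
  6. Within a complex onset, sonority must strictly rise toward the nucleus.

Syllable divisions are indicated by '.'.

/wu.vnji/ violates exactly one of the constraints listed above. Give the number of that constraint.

3

/wu.vnji/: word begins with /w/.
This is a violation of constraint 3: "A word may not begin with /w/."
The remaining constraints (1, 2, 4, 5, 6) are satisfied.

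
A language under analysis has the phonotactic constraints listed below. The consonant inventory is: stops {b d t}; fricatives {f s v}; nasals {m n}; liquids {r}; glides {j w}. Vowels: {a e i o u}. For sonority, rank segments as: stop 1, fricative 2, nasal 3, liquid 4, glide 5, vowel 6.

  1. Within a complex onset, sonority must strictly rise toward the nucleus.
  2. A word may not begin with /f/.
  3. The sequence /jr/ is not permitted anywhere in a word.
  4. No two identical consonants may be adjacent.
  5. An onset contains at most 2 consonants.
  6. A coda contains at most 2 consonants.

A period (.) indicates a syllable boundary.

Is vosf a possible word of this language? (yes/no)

vosf — σ1 onset /v/, coda /sf/ (2C) ok → licit

yes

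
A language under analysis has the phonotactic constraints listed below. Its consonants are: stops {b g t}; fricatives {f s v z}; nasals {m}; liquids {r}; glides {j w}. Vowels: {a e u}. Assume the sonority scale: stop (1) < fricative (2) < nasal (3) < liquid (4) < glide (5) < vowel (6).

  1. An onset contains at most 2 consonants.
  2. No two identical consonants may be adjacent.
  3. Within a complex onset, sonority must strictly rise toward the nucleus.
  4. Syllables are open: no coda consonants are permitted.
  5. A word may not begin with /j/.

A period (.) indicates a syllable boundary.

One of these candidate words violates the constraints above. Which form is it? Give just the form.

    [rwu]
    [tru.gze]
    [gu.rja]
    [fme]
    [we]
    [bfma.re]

[bfma.re]

[rwu] — σ1 onset /rw/ (4→5 rises), coda /∅/ ok → licit
[tru.gze] — σ1 onset /tr/ (1→4 rises), coda /∅/ ok; σ2 onset /gz/ (1→2 rises), coda /∅/ ok → licit
[gu.rja] — σ1 onset /g/, coda /∅/ ok; σ2 onset /rj/ (4→5 rises), coda /∅/ ok → licit
[fme] — σ1 onset /fm/ (2→3 rises), coda /∅/ ok → licit
[we] — σ1 onset /w/, coda /∅/ ok → licit
[bfma.re] — violates constraint 1: syllable 1 onset /bfm/ has 3 consonants (> 2) → illicit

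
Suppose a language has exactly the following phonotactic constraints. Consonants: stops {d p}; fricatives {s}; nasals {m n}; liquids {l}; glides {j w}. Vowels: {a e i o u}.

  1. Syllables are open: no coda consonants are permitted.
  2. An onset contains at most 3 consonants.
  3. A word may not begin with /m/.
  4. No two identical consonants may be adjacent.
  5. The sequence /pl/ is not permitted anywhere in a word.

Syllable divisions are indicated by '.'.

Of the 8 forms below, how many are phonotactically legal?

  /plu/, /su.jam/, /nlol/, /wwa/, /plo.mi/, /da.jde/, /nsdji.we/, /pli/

1

/plu/ — violates constraint 5: contains banned sequence /pl/ → phonotactically illegal
/su.jam/ — violates constraint 1: syllable 2 coda /m/ has 1 consonant (> 0) → phonotactically illegal
/nlol/ — violates constraint 1: syllable 1 coda /l/ has 1 consonant (> 0) → phonotactically illegal
/wwa/ — violates constraint 4: adjacent identical consonants /ww/ → phonotactically illegal
/plo.mi/ — violates constraint 5: contains banned sequence /pl/ → phonotactically illegal
/da.jde/ — σ1 onset /d/, coda /∅/ ok; σ2 onset /jd/ (2C), coda /∅/ ok → phonotactically legal
/nsdji.we/ — violates constraint 2: syllable 1 onset /nsdj/ has 4 consonants (> 3) → phonotactically illegal
/pli/ — violates constraint 5: contains banned sequence /pl/ → phonotactically illegal
Phonotactically legal: /da.jde/ → 1.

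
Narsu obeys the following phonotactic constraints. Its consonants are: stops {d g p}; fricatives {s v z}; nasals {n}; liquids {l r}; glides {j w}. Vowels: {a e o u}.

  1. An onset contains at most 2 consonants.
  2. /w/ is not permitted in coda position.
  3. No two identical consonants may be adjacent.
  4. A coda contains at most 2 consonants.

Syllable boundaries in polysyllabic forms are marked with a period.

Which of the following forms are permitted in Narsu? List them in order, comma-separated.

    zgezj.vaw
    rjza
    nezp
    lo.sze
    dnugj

zgezj.vaw — violates constraint 2: syllable 2 coda contains /w/ → not permitted
rjza — violates constraint 1: syllable 1 onset /rjz/ has 3 consonants (> 2) → not permitted
nezp — σ1 onset /n/, coda /zp/ (2C) ok → permitted
lo.sze — σ1 onset /l/, coda /∅/ ok; σ2 onset /sz/ (2C), coda /∅/ ok → permitted
dnugj — σ1 onset /dn/ (2C), coda /gj/ (2C) ok → permitted

nezp, lo.sze, dnugj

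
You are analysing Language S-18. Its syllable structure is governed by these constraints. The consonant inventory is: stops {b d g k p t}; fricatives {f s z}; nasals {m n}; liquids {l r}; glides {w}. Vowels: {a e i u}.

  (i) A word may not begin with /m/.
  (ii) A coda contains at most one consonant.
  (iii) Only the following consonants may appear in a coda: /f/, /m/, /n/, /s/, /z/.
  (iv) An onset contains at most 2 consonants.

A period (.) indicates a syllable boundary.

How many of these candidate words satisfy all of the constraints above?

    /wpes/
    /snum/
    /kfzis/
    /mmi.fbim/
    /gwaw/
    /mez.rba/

/wpes/ — σ1 onset /wp/ (2C), coda /s/ ok → phonotactically legal
/snum/ — σ1 onset /sn/ (2C), coda /m/ ok → phonotactically legal
/kfzis/ — violates constraint (iv): syllable 1 onset /kfz/ has 3 consonants (> 2) → phonotactically illegal
/mmi.fbim/ — violates constraint (i): word begins with /m/ → phonotactically illegal
/gwaw/ — violates constraint (iii): syllable 1 coda contains /w/, which is not a licensed coda consonant → phonotactically illegal
/mez.rba/ — violates constraint (i): word begins with /m/ → phonotactically illegal
Phonotactically legal: /wpes/, /snum/ → 2.

2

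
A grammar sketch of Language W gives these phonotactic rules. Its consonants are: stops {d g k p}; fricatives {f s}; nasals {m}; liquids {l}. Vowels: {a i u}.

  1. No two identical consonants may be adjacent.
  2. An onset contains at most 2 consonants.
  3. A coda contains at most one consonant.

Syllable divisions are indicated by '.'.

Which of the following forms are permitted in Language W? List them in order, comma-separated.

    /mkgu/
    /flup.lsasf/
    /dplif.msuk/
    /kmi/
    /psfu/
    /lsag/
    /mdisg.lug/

/mkgu/ — violates constraint 2: syllable 1 onset /mkg/ has 3 consonants (> 2) → not permitted
/flup.lsasf/ — violates constraint 3: syllable 2 coda /sf/ has 2 consonants (> 1) → not permitted
/dplif.msuk/ — violates constraint 2: syllable 1 onset /dpl/ has 3 consonants (> 2) → not permitted
/kmi/ — σ1 onset /km/ (2C), coda /∅/ ok → permitted
/psfu/ — violates constraint 2: syllable 1 onset /psf/ has 3 consonants (> 2) → not permitted
/lsag/ — σ1 onset /ls/ (2C), coda /g/ ok → permitted
/mdisg.lug/ — violates constraint 3: syllable 1 coda /sg/ has 2 consonants (> 1) → not permitted

/kmi/, /lsag/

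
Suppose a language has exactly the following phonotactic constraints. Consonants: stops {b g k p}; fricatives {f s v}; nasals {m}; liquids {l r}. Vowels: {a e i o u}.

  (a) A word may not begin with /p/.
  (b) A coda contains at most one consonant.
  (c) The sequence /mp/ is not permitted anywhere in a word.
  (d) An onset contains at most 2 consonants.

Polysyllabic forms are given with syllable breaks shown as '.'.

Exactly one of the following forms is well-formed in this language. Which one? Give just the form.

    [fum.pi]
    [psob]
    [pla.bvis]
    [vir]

[vir]

[fum.pi] — violates constraint (c): contains banned sequence /mp/ → ill-formed
[psob] — violates constraint (a): word begins with /p/ → ill-formed
[pla.bvis] — violates constraint (a): word begins with /p/ → ill-formed
[vir] — σ1 onset /v/, coda /r/ ok → well-formed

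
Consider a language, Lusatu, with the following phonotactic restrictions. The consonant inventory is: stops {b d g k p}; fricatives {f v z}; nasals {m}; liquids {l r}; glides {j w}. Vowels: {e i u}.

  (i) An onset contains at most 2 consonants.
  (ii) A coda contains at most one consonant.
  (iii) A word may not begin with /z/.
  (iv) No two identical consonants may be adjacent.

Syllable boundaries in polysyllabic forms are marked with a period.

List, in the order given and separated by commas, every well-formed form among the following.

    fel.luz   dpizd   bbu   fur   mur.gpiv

fel.luz — violates constraint (iv): adjacent identical consonants /ll/ → ill-formed
dpizd — violates constraint (ii): syllable 1 coda /zd/ has 2 consonants (> 1) → ill-formed
bbu — violates constraint (iv): adjacent identical consonants /bb/ → ill-formed
fur — σ1 onset /f/, coda /r/ ok → well-formed
mur.gpiv — σ1 onset /m/, coda /r/ ok; σ2 onset /gp/ (2C), coda /v/ ok → well-formed

fur, mur.gpiv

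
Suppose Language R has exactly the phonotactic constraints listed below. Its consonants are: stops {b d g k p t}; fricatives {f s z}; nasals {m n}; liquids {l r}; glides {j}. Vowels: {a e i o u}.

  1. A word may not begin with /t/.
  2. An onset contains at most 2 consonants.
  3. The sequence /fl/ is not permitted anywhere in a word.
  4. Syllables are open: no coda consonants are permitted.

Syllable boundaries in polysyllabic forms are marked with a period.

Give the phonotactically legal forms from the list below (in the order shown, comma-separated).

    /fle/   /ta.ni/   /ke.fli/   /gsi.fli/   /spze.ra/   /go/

/go/

/fle/ — violates constraint 3: contains banned sequence /fl/ → phonotactically illegal
/ta.ni/ — violates constraint 1: word begins with /t/ → phonotactically illegal
/ke.fli/ — violates constraint 3: contains banned sequence /fl/ → phonotactically illegal
/gsi.fli/ — violates constraint 3: contains banned sequence /fl/ → phonotactically illegal
/spze.ra/ — violates constraint 2: syllable 1 onset /spz/ has 3 consonants (> 2) → phonotactically illegal
/go/ — σ1 onset /g/, coda /∅/ ok → phonotactically legal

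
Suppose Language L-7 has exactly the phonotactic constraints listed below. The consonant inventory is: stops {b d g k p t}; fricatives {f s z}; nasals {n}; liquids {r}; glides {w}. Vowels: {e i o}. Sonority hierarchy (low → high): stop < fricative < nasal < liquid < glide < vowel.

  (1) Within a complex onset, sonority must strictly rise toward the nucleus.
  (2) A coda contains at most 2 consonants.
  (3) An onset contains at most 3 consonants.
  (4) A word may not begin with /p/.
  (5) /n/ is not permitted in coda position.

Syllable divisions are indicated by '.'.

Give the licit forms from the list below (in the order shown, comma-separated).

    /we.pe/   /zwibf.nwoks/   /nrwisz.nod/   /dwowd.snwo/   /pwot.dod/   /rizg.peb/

/we.pe/, /zwibf.nwoks/, /nrwisz.nod/, /dwowd.snwo/, /rizg.peb/

/we.pe/ — σ1 onset /w/, coda /∅/ ok; σ2 onset /p/, coda /∅/ ok → licit
/zwibf.nwoks/ — σ1 onset /zw/ (2→5 rises), coda /bf/ (2C) ok; σ2 onset /nw/ (3→5 rises), coda /ks/ (2C) ok → licit
/nrwisz.nod/ — σ1 onset /nrw/ (3→4→5 rises), coda /sz/ (2C) ok; σ2 onset /n/, coda /d/ ok → licit
/dwowd.snwo/ — σ1 onset /dw/ (1→5 rises), coda /wd/ (2C) ok; σ2 onset /snw/ (2→3→5 rises), coda /∅/ ok → licit
/pwot.dod/ — violates constraint 4: word begins with /p/ → illicit
/rizg.peb/ — σ1 onset /r/, coda /zg/ (2C) ok; σ2 onset /p/, coda /b/ ok → licit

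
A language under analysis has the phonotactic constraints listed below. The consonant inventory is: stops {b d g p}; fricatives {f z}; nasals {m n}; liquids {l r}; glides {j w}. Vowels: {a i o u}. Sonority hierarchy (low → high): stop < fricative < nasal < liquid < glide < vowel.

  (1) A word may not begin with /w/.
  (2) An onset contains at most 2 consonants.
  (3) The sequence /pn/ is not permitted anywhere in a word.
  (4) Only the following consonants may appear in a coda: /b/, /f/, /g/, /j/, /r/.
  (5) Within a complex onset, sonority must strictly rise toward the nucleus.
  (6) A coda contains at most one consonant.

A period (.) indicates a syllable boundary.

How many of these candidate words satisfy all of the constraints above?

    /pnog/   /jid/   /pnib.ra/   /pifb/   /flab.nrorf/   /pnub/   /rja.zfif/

/pnog/ — violates constraint 3: contains banned sequence /pn/ → ill-formed
/jid/ — violates constraint 4: syllable 1 coda contains /d/, which is not a licensed coda consonant → ill-formed
/pnib.ra/ — violates constraint 3: contains banned sequence /pn/ → ill-formed
/pifb/ — violates constraint 6: syllable 1 coda /fb/ has 2 consonants (> 1) → ill-formed
/flab.nrorf/ — violates constraint 6: syllable 2 coda /rf/ has 2 consonants (> 1) → ill-formed
/pnub/ — violates constraint 3: contains banned sequence /pn/ → ill-formed
/rja.zfif/ — violates constraint 5: syllable 2 onset /zf/: /z/ (fricative, 2) → /f/ (fricative, 2) does not rise → ill-formed
No form is well-formed → 0.

0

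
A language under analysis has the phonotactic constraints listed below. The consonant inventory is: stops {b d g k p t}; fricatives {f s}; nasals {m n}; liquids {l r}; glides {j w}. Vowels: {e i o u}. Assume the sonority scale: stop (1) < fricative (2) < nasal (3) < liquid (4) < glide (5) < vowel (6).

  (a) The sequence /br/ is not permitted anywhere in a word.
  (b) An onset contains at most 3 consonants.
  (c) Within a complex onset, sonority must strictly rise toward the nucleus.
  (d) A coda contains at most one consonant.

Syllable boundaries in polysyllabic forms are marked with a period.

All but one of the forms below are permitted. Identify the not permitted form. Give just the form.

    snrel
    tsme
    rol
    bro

snrel — σ1 onset /snr/ (2→3→4 rises), coda /l/ ok → permitted
tsme — σ1 onset /tsm/ (1→2→3 rises), coda /∅/ ok → permitted
rol — σ1 onset /r/, coda /l/ ok → permitted
bro — violates constraint (a): contains banned sequence /br/ → not permitted

bro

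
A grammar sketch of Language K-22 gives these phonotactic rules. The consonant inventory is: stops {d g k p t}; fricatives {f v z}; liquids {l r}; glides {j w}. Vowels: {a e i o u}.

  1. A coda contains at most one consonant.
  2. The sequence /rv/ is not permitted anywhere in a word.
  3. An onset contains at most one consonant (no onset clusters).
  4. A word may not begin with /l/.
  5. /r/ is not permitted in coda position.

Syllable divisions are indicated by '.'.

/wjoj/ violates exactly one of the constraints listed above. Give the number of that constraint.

3

/wjoj/: syllable 1 onset /wj/ has 2 consonants (> 1).
This is a violation of constraint 3: "An onset contains at most one consonant (no onset clusters)."
The remaining constraints (1, 2, 4, 5) are satisfied.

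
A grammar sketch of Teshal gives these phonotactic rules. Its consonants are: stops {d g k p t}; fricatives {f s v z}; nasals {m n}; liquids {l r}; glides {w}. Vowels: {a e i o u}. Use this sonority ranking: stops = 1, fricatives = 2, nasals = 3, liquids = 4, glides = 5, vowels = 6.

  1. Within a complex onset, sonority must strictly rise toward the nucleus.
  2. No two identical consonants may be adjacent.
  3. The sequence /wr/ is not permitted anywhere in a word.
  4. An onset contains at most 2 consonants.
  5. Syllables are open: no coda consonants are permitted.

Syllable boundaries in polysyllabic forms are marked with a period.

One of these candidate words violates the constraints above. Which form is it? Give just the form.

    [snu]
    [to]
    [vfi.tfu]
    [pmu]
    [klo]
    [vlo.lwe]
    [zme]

[vfi.tfu]

[snu] — σ1 onset /sn/ (2→3 rises), coda /∅/ ok → well-formed
[to] — σ1 onset /t/, coda /∅/ ok → well-formed
[vfi.tfu] — violates constraint 1: syllable 1 onset /vf/: /v/ (fricative, 2) → /f/ (fricative, 2) does not rise → ill-formed
[pmu] — σ1 onset /pm/ (1→3 rises), coda /∅/ ok → well-formed
[klo] — σ1 onset /kl/ (1→4 rises), coda /∅/ ok → well-formed
[vlo.lwe] — σ1 onset /vl/ (2→4 rises), coda /∅/ ok; σ2 onset /lw/ (4→5 rises), coda /∅/ ok → well-formed
[zme] — σ1 onset /zm/ (2→3 rises), coda /∅/ ok → well-formed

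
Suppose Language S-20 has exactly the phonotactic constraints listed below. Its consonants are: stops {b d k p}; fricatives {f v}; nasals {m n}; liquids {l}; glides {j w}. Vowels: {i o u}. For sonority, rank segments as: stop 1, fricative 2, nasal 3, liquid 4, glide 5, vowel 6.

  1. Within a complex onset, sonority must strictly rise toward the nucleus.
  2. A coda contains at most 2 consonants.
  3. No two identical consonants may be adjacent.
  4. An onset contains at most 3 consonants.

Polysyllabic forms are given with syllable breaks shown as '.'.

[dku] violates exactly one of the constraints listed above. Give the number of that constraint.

1

[dku]: syllable 1 onset /dk/: /d/ (stop, 1) → /k/ (stop, 1) does not rise.
This is a violation of constraint 1: "Within a complex onset, sonority must strictly rise toward the nucleus."
The remaining constraints (2, 3, 4) are satisfied.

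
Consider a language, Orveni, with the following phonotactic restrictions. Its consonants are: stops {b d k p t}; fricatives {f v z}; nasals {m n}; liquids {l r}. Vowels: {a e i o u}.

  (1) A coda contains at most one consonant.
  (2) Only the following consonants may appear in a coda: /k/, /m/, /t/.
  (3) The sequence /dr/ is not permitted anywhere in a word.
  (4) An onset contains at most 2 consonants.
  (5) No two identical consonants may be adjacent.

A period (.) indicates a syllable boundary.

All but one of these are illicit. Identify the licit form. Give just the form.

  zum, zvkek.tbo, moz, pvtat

zum — σ1 onset /z/, coda /m/ ok → licit
zvkek.tbo — violates constraint 4: syllable 1 onset /zvk/ has 3 consonants (> 2) → illicit
moz — violates constraint 2: syllable 1 coda contains /z/, which is not a licensed coda consonant → illicit
pvtat — violates constraint 4: syllable 1 onset /pvt/ has 3 consonants (> 2) → illicit

zum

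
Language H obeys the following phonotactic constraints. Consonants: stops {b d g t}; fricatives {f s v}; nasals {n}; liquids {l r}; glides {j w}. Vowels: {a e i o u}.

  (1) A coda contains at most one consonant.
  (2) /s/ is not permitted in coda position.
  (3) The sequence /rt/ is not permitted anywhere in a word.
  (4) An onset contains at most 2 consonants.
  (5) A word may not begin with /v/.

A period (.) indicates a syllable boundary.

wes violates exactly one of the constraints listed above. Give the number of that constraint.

2

wes: syllable 1 coda contains /s/.
This is a violation of constraint 2: "/s/ is not permitted in coda position."
The remaining constraints (1, 3, 4, 5) are satisfied.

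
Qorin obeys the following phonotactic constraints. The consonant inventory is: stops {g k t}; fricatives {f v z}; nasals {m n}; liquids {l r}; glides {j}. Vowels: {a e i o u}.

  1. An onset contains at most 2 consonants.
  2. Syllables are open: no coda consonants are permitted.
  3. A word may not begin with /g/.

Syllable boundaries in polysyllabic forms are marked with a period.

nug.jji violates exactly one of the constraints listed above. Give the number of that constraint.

nug.jji: syllable 1 coda /g/ has 1 consonant (> 0).
This is a violation of constraint 2: "Syllables are open: no coda consonants are permitted."
The remaining constraints (1, 3) are satisfied.

2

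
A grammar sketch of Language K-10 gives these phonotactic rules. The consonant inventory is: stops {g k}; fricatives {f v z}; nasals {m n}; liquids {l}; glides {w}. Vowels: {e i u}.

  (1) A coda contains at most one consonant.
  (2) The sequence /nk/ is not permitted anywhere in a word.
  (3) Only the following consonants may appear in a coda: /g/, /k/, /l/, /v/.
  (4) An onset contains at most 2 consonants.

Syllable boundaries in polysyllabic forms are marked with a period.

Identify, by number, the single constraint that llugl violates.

llugl: syllable 1 coda /gl/ has 2 consonants (> 1).
This is a violation of constraint 1: "A coda contains at most one consonant."
The remaining constraints (2, 3, 4) are satisfied.

1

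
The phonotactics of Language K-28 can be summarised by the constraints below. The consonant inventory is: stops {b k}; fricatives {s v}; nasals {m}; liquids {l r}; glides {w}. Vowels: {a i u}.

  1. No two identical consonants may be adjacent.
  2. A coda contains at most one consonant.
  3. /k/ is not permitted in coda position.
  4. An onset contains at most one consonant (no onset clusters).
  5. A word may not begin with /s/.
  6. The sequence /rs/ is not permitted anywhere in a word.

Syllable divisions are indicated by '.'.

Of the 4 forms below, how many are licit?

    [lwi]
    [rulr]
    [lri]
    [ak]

[lwi] — violates constraint 4: syllable 1 onset /lw/ has 2 consonants (> 1) → illicit
[rulr] — violates constraint 2: syllable 1 coda /lr/ has 2 consonants (> 1) → illicit
[lri] — violates constraint 4: syllable 1 onset /lr/ has 2 consonants (> 1) → illicit
[ak] — violates constraint 3: syllable 1 coda contains /k/ → illicit
No form is licit → 0.

0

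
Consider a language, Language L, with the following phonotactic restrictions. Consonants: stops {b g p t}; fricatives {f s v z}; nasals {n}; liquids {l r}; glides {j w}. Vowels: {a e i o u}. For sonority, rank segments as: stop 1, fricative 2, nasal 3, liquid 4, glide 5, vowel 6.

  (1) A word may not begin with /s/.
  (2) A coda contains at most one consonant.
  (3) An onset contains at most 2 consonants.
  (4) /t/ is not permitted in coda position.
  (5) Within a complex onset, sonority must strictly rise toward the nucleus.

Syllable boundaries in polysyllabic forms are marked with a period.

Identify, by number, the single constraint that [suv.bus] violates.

1

[suv.bus]: word begins with /s/.
This is a violation of constraint 1: "A word may not begin with /s/."
The remaining constraints (2, 3, 4, 5) are satisfied.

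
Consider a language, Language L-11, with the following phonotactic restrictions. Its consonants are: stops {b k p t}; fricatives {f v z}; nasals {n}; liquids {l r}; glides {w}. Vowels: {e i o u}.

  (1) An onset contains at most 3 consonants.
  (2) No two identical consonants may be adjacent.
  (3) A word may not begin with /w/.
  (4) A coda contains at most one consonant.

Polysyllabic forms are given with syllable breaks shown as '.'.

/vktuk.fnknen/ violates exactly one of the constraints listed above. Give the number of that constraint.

/vktuk.fnknen/: syllable 2 onset /fnkn/ has 4 consonants (> 3).
This is a violation of constraint 1: "An onset contains at most 3 consonants."
The remaining constraints (2, 3, 4) are satisfied.

1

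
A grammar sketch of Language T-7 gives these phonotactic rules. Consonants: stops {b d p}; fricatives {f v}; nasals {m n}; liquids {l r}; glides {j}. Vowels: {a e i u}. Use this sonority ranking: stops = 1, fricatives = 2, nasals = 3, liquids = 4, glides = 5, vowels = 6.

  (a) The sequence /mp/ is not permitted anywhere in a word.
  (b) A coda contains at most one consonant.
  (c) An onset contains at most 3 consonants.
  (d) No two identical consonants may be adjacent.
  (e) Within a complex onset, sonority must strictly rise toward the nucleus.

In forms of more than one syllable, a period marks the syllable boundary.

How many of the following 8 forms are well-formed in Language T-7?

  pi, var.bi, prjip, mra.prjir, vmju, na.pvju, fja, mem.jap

pi — σ1 onset /p/, coda /∅/ ok → well-formed
var.bi — σ1 onset /v/, coda /r/ ok; σ2 onset /b/, coda /∅/ ok → well-formed
prjip — σ1 onset /prj/ (1→4→5 rises), coda /p/ ok → well-formed
mra.prjir — σ1 onset /mr/ (3→4 rises), coda /∅/ ok; σ2 onset /prj/ (1→4→5 rises), coda /r/ ok → well-formed
vmju — σ1 onset /vmj/ (2→3→5 rises), coda /∅/ ok → well-formed
na.pvju — σ1 onset /n/, coda /∅/ ok; σ2 onset /pvj/ (1→2→5 rises), coda /∅/ ok → well-formed
fja — σ1 onset /fj/ (2→5 rises), coda /∅/ ok → well-formed
mem.jap — σ1 onset /m/, coda /m/ ok; σ2 onset /j/, coda /p/ ok → well-formed
Well-formed: pi, var.bi, prjip, mra.prjir, vmju, na.pvju, fja, mem.jap → 8.

8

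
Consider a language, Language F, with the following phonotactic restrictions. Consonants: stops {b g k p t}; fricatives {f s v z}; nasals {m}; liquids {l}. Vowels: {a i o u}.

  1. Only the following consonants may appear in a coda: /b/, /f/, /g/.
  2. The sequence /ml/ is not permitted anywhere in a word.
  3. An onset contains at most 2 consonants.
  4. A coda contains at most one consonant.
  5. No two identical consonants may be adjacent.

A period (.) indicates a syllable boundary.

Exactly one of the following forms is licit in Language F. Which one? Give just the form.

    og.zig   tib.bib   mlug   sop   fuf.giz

og.zig

og.zig — σ1 onset /∅/, coda /g/ ok; σ2 onset /z/, coda /g/ ok → licit
tib.bib — violates constraint 5: adjacent identical consonants /bb/ → illicit
mlug — violates constraint 2: contains banned sequence /ml/ → illicit
sop — violates constraint 1: syllable 1 coda contains /p/, which is not a licensed coda consonant → illicit
fuf.giz — violates constraint 1: syllable 2 coda contains /z/, which is not a licensed coda consonant → illicit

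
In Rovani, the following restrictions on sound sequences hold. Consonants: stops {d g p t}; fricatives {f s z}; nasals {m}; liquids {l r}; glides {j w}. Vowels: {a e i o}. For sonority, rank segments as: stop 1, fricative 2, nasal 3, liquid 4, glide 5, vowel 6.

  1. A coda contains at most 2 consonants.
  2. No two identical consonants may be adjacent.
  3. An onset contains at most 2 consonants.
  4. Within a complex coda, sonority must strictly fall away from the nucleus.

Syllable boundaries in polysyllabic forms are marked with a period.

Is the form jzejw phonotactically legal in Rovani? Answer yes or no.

no

jzejw — violates constraint 4: syllable 1 coda /jw/: /j/ (glide, 5) → /w/ (glide, 5) does not fall → phonotactically illegal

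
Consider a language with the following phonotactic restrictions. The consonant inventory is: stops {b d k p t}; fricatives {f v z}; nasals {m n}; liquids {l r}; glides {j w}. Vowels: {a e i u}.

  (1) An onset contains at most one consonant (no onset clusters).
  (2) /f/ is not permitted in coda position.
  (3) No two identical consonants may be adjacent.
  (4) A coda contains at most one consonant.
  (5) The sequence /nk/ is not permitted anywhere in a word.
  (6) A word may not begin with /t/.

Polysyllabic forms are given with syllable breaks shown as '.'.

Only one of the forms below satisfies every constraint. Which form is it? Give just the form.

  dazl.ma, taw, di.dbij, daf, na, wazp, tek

dazl.ma — violates constraint 4: syllable 1 coda /zl/ has 2 consonants (> 1) → ill-formed
taw — violates constraint 6: word begins with /t/ → ill-formed
di.dbij — violates constraint 1: syllable 2 onset /db/ has 2 consonants (> 1) → ill-formed
daf — violates constraint 2: syllable 1 coda contains /f/ → ill-formed
na — σ1 onset /n/, coda /∅/ ok → well-formed
wazp — violates constraint 4: syllable 1 coda /zp/ has 2 consonants (> 1) → ill-formed
tek — violates constraint 6: word begins with /t/ → ill-formed

na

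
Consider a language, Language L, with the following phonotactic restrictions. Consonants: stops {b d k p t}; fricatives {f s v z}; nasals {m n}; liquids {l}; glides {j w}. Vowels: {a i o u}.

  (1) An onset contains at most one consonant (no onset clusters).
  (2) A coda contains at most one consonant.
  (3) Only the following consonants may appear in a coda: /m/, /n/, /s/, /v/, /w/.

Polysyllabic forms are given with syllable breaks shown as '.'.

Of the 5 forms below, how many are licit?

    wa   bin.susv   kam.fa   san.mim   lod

wa — σ1 onset /w/, coda /∅/ ok → licit
bin.susv — violates constraint 2: syllable 2 coda /sv/ has 2 consonants (> 1) → illicit
kam.fa — σ1 onset /k/, coda /m/ ok; σ2 onset /f/, coda /∅/ ok → licit
san.mim — σ1 onset /s/, coda /n/ ok; σ2 onset /m/, coda /m/ ok → licit
lod — violates constraint 3: syllable 1 coda contains /d/, which is not a licensed coda consonant → illicit
Licit: wa, kam.fa, san.mim → 3.

3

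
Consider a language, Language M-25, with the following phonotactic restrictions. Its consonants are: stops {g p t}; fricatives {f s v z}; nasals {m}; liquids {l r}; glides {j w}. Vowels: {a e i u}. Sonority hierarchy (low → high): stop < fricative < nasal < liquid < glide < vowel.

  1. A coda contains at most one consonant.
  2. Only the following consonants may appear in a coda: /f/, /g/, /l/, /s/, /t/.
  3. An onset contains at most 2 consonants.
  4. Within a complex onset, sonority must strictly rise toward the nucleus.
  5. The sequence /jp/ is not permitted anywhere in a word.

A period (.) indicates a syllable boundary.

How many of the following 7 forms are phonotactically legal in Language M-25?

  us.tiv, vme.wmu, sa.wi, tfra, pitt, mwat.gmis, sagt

2

us.tiv — violates constraint 2: syllable 2 coda contains /v/, which is not a licensed coda consonant → phonotactically illegal
vme.wmu — violates constraint 4: syllable 2 onset /wm/: /w/ (glide, 5) → /m/ (nasal, 3) does not rise → phonotactically illegal
sa.wi — σ1 onset /s/, coda /∅/ ok; σ2 onset /w/, coda /∅/ ok → phonotactically legal
tfra — violates constraint 3: syllable 1 onset /tfr/ has 3 consonants (> 2) → phonotactically illegal
pitt — violates constraint 1: syllable 1 coda /tt/ has 2 consonants (> 1) → phonotactically illegal
mwat.gmis — σ1 onset /mw/ (3→5 rises), coda /t/ ok; σ2 onset /gm/ (1→3 rises), coda /s/ ok → phonotactically legal
sagt — violates constraint 1: syllable 1 coda /gt/ has 2 consonants (> 1) → phonotactically illegal
Phonotactically legal: sa.wi, mwat.gmis → 2.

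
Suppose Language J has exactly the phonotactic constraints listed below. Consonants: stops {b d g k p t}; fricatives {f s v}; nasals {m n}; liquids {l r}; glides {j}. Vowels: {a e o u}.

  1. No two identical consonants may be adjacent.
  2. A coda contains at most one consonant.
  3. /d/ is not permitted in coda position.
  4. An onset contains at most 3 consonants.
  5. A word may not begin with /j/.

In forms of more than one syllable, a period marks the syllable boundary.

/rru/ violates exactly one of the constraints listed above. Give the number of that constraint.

/rru/: adjacent identical consonants /rr/.
This is a violation of constraint 1: "No two identical consonants may be adjacent."
The remaining constraints (2, 3, 4, 5) are satisfied.

1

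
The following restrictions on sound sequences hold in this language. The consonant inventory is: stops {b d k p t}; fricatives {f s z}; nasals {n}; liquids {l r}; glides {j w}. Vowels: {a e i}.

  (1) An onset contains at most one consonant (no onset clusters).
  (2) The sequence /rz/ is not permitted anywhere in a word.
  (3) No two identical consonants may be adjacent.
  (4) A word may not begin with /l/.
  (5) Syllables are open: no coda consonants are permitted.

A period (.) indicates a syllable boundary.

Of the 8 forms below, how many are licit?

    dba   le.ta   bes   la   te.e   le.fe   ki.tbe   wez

dba — violates constraint 1: syllable 1 onset /db/ has 2 consonants (> 1) → illicit
le.ta — violates constraint 4: word begins with /l/ → illicit
bes — violates constraint 5: syllable 1 coda /s/ has 1 consonant (> 0) → illicit
la — violates constraint 4: word begins with /l/ → illicit
te.e — σ1 onset /t/, coda /∅/ ok; σ2 onset /∅/, coda /∅/ ok → licit
le.fe — violates constraint 4: word begins with /l/ → illicit
ki.tbe — violates constraint 1: syllable 2 onset /tb/ has 2 consonants (> 1) → illicit
wez — violates constraint 5: syllable 1 coda /z/ has 1 consonant (> 0) → illicit
Licit: te.e → 1.

1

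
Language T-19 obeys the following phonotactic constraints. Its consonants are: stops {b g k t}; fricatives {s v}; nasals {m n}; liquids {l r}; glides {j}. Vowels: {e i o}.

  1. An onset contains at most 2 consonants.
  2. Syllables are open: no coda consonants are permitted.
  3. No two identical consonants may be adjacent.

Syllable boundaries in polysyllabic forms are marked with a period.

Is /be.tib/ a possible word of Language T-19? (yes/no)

/be.tib/ — violates constraint 2: syllable 2 coda /b/ has 1 consonant (> 0) → not permitted

no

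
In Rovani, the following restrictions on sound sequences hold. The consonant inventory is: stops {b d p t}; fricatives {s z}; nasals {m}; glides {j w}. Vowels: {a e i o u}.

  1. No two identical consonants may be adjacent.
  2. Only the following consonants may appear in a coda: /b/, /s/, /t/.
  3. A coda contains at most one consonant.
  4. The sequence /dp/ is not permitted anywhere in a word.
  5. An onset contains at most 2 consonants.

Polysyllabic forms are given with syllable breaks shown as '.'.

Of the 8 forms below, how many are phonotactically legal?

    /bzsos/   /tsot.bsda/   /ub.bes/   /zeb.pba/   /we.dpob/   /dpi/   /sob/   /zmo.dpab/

/bzsos/ — violates constraint 5: syllable 1 onset /bzs/ has 3 consonants (> 2) → phonotactically illegal
/tsot.bsda/ — violates constraint 5: syllable 2 onset /bsd/ has 3 consonants (> 2) → phonotactically illegal
/ub.bes/ — violates constraint 1: adjacent identical consonants /bb/ → phonotactically illegal
/zeb.pba/ — σ1 onset /z/, coda /b/ ok; σ2 onset /pb/ (2C), coda /∅/ ok → phonotactically legal
/we.dpob/ — violates constraint 4: contains banned sequence /dp/ → phonotactically illegal
/dpi/ — violates constraint 4: contains banned sequence /dp/ → phonotactically illegal
/sob/ — σ1 onset /s/, coda /b/ ok → phonotactically legal
/zmo.dpab/ — violates constraint 4: contains banned sequence /dp/ → phonotactically illegal
Phonotactically legal: /zeb.pba/, /sob/ → 2.

2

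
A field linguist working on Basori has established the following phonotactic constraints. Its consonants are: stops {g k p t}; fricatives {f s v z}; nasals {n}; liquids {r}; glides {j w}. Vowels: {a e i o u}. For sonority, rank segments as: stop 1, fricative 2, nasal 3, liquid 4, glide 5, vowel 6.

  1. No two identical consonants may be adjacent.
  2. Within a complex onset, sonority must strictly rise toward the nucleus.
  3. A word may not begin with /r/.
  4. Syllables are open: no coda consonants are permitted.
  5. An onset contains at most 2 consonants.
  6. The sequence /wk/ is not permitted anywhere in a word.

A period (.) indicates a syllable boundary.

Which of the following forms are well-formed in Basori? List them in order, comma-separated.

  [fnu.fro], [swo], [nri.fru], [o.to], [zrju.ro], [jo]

[fnu.fro] — σ1 onset /fn/ (2→3 rises), coda /∅/ ok; σ2 onset /fr/ (2→4 rises), coda /∅/ ok → well-formed
[swo] — σ1 onset /sw/ (2→5 rises), coda /∅/ ok → well-formed
[nri.fru] — σ1 onset /nr/ (3→4 rises), coda /∅/ ok; σ2 onset /fr/ (2→4 rises), coda /∅/ ok → well-formed
[o.to] — σ1 onset /∅/, coda /∅/ ok; σ2 onset /t/, coda /∅/ ok → well-formed
[zrju.ro] — violates constraint 5: syllable 1 onset /zrj/ has 3 consonants (> 2) → ill-formed
[jo] — σ1 onset /j/, coda /∅/ ok → well-formed

[fnu.fro], [swo], [nri.fru], [o.to], [jo]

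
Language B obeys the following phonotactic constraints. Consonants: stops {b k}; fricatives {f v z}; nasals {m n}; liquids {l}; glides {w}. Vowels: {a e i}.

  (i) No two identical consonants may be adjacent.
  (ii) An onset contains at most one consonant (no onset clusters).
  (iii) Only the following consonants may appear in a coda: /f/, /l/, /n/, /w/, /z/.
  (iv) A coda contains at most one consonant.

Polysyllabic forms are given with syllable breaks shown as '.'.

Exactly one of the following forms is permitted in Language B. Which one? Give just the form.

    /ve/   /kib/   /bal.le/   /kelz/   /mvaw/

/ve/ — σ1 onset /v/, coda /∅/ ok → permitted
/kib/ — violates constraint (iii): syllable 1 coda contains /b/, which is not a licensed coda consonant → not permitted
/bal.le/ — violates constraint (i): adjacent identical consonants /ll/ → not permitted
/kelz/ — violates constraint (iv): syllable 1 coda /lz/ has 2 consonants (> 1) → not permitted
/mvaw/ — violates constraint (ii): syllable 1 onset /mv/ has 2 consonants (> 1) → not permitted

/ve/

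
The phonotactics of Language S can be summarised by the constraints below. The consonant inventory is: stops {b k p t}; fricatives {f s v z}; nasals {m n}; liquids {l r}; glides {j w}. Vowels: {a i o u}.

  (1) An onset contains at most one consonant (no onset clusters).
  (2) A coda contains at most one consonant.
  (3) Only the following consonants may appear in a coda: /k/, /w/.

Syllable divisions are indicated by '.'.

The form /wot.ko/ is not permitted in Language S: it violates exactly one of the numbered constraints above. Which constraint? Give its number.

3

/wot.ko/: syllable 1 coda contains /t/, which is not a licensed coda consonant.
This is a violation of constraint 3: "Only the following consonants may appear in a coda: /k/, /w/."
The remaining constraints (1, 2) are satisfied.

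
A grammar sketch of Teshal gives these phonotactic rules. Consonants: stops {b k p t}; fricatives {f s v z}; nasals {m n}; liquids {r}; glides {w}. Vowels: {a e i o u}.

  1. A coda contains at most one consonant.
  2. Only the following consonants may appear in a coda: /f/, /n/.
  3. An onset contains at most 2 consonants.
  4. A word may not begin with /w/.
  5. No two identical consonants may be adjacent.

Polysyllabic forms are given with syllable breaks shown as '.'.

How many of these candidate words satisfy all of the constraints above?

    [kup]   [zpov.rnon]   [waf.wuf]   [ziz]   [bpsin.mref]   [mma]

[kup] — violates constraint 2: syllable 1 coda contains /p/, which is not a licensed coda consonant → ill-formed
[zpov.rnon] — violates constraint 2: syllable 1 coda contains /v/, which is not a licensed coda consonant → ill-formed
[waf.wuf] — violates constraint 4: word begins with /w/ → ill-formed
[ziz] — violates constraint 2: syllable 1 coda contains /z/, which is not a licensed coda consonant → ill-formed
[bpsin.mref] — violates constraint 3: syllable 1 onset /bps/ has 3 consonants (> 2) → ill-formed
[mma] — violates constraint 5: adjacent identical consonants /mm/ → ill-formed
No form is well-formed → 0.

0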